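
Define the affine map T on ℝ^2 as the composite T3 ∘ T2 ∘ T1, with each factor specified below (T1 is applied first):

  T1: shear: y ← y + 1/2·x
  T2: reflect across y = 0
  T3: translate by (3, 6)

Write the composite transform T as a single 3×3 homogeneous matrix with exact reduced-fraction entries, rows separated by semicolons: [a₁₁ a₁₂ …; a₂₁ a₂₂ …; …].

T = [1 0 3; -1/2 -1 6; 0 0 1]

T1 = [1 0 0; 1/2 1 0; 0 0 1]
T2·T1 = [1 0 0; -1/2 -1 0; 0 0 1]
T3·…·T1 = [1 0 3; -1/2 -1 6; 0 0 1]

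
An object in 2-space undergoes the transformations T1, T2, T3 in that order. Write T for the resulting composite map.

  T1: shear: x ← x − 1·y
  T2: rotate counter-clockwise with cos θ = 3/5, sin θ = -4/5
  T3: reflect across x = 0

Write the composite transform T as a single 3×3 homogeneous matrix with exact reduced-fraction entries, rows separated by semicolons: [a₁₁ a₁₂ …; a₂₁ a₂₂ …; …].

T1 = [1 -1 0; 0 1 0; 0 0 1]
T2·T1 = [3/5 1/5 0; -4/5 7/5 0; 0 0 1]
T3·…·T1 = [-3/5 -1/5 0; -4/5 7/5 0; 0 0 1]

T = [-3/5 -1/5 0; -4/5 7/5 0; 0 0 1]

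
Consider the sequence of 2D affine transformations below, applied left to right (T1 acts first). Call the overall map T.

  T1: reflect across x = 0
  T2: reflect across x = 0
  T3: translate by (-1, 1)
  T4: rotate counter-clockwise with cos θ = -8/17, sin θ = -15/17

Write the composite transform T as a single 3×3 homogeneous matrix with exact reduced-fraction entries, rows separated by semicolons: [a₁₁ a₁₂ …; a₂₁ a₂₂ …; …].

T = [-8/17 15/17 23/17; -15/17 -8/17 7/17; 0 0 1]

T1 = [-1 0 0; 0 1 0; 0 0 1]
T2·T1 = [1 0 0; 0 1 0; 0 0 1]
T3·…·T1 = [1 0 -1; 0 1 1; 0 0 1]
T4·…·T1 = [-8/17 15/17 23/17; -15/17 -8/17 7/17; 0 0 1]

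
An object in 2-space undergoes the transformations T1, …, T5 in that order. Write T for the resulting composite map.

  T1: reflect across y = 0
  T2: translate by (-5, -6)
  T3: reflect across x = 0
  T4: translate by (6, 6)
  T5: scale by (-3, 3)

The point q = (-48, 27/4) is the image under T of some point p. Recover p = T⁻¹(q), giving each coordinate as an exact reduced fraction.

T1 = [1 0 0; 0 -1 0; 0 0 1]
T2·T1 = [1 0 -5; 0 -1 -6; 0 0 1]
T3·…·T1 = [-1 0 5; 0 -1 -6; 0 0 1]
T4·…·T1 = [-1 0 11; 0 -1 0; 0 0 1]
T5·…·T1 = [3 0 -33; 0 -3 0; 0 0 1]
det M = -9; M⁻¹ = [1/3 0 11; 0 -1/3 0; 0 0 1]
M⁻¹ · (-48, 27/4)ᵀ = (-5, -9/4)ᵀ

p = (-5, -9/4)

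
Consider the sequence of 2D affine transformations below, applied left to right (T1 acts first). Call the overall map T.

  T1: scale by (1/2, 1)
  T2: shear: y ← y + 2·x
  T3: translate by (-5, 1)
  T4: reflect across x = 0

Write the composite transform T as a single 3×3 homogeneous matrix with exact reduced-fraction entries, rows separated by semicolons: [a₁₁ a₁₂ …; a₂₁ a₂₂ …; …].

T1 = [1/2 0 0; 0 1 0; 0 0 1]
T2·T1 = [1/2 0 0; 1 1 0; 0 0 1]
T3·…·T1 = [1/2 0 -5; 1 1 1; 0 0 1]
T4·…·T1 = [-1/2 0 5; 1 1 1; 0 0 1]

T = [-1/2 0 5; 1 1 1; 0 0 1]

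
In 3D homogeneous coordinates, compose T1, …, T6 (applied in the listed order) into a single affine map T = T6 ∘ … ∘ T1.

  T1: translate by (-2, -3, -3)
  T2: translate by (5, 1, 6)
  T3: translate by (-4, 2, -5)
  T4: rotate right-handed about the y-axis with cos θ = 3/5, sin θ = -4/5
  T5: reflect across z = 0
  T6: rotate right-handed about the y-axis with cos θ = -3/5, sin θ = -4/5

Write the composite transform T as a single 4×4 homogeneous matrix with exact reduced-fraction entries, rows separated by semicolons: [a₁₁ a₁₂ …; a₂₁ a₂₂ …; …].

T = [7/25 0 24/25 -11/5; 0 1 0 0; 24/25 0 -7/25 -2/5; 0 0 0 1]

T1 = [1 0 0 -2; 0 1 0 -3; 0 0 1 -3; 0 0 0 1]
T2·T1 = [1 0 0 3; 0 1 0 -2; 0 0 1 3; 0 0 0 1]
T3·…·T1 = [1 0 0 -1; 0 1 0 0; 0 0 1 -2; 0 0 0 1]
T4·…·T1 = [3/5 0 -4/5 1; 0 1 0 0; 4/5 0 3/5 -2; 0 0 0 1]
T5·…·T1 = [3/5 0 -4/5 1; 0 1 0 0; -4/5 0 -3/5 2; 0 0 0 1]
T6·…·T1 = [7/25 0 24/25 -11/5; 0 1 0 0; 24/25 0 -7/25 -2/5; 0 0 0 1]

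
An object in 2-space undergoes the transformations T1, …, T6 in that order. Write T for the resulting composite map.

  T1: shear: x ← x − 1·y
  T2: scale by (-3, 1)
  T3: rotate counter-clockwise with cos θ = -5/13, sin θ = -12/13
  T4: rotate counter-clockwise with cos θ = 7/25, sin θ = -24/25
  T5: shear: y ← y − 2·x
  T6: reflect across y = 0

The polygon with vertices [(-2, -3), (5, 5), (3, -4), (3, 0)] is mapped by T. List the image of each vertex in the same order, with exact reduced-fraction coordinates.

image vertices: (1077/325, 1293/325), (-36/65, 251/65), (6927/325, 13318/325), (2907/325, 6138/325)

T1 shear: x ← x − 1·y: (-2, -3) → (1, -3); (5, 5) → (0, 5); (3, -4) → (7, -4); (3, 0) → (3, 0)
T2 scale by (-3, 1): (1, -3) → (-3, -3); (0, 5) → (0, 5); (7, -4) → (-21, -4); (3, 0) → (-9, 0)
T3 rotate counter-clockwise with cos θ = -5/13, sin θ = -12/13: (-3, -3) → (-21/13, 51/13); (0, 5) → (60/13, -25/13); (-21, -4) → (57/13, 272/13); (-9, 0) → (45/13, 108/13)
T4 rotate counter-clockwise with cos θ = 7/25, sin θ = -24/25: (-21/13, 51/13) → (1077/325, 861/325); (60/13, -25/13) → (-36/65, -323/65); (57/13, 272/13) → (6927/325, 536/325); (45/13, 108/13) → (2907/325, -324/325)
T5 shear: y ← y − 2·x: (1077/325, 861/325) → (1077/325, -1293/325); (-36/65, -323/65) → (-36/65, -251/65); (6927/325, 536/325) → (6927/325, -13318/325); (2907/325, -324/325) → (2907/325, -6138/325)
T6 reflect across y = 0: (1077/325, -1293/325) → (1077/325, 1293/325); (-36/65, -251/65) → (-36/65, 251/65); (6927/325, -13318/325) → (6927/325, 13318/325); (2907/325, -6138/325) → (2907/325, 6138/325)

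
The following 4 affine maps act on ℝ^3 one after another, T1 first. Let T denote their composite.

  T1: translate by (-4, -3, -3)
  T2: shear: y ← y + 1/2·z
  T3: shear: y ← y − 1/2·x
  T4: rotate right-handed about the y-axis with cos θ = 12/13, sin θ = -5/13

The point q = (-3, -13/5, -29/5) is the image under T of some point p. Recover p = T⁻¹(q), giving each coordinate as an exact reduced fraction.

p = (-1, 0, -6/5)

T1 = [1 0 0 -4; 0 1 0 -3; 0 0 1 -3; 0 0 0 1]
T2·T1 = [1 0 0 -4; 0 1 1/2 -9/2; 0 0 1 -3; 0 0 0 1]
T3·…·T1 = [1 0 0 -4; -1/2 1 1/2 -5/2; 0 0 1 -3; 0 0 0 1]
T4·…·T1 = [12/13 0 -5/13 -33/13; -1/2 1 1/2 -5/2; 5/13 0 12/13 -56/13; 0 0 0 1]
det M = 1; M⁻¹ = [12/13 0 5/13 4; 17/26 1 -7/26 3; -5/13 0 12/13 3; 0 0 0 1]
M⁻¹ · (-3, -13/5, -29/5)ᵀ = (-1, 0, -6/5)ᵀ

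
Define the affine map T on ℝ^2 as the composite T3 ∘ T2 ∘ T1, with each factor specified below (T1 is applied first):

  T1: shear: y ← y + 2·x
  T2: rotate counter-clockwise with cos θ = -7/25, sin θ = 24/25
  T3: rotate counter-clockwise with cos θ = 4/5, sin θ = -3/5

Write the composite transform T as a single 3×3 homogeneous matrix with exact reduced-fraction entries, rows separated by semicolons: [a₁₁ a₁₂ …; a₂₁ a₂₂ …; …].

T1 = [1 0 0; 2 1 0; 0 0 1]
T2·T1 = [-11/5 -24/25 0; 2/5 -7/25 0; 0 0 1]
T3·…·T1 = [-38/25 -117/125 0; 41/25 44/125 0; 0 0 1]

T = [-38/25 -117/125 0; 41/25 44/125 0; 0 0 1]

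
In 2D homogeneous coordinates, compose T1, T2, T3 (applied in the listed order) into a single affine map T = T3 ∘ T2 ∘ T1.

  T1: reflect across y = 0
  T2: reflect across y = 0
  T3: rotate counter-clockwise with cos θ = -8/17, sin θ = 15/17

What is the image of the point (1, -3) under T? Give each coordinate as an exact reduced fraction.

T1 reflect across y = 0: (1, -3) → (1, 3)
T2 reflect across y = 0: (1, 3) → (1, -3)
T3 rotate counter-clockwise with cos θ = -8/17, sin θ = 15/17: (1, -3) → (37/17, 39/17)

T(p) = (37/17, 39/17)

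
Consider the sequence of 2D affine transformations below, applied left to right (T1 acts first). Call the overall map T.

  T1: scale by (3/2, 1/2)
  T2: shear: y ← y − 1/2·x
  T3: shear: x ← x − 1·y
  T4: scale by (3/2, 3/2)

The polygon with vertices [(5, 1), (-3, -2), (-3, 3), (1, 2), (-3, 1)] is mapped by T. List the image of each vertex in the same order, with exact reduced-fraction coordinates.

image vertices: (129/8, -39/8), (-69/8, 15/8), (-99/8, 45/8), (15/8, 3/8), (-87/8, 33/8)

T1 scale by (3/2, 1/2): (5, 1) → (15/2, 1/2); (-3, -2) → (-9/2, -1); (-3, 3) → (-9/2, 3/2); (1, 2) → (3/2, 1); (-3, 1) → (-9/2, 1/2)
T2 shear: y ← y − 1/2·x: (15/2, 1/2) → (15/2, -13/4); (-9/2, -1) → (-9/2, 5/4); (-9/2, 3/2) → (-9/2, 15/4); (3/2, 1) → (3/2, 1/4); (-9/2, 1/2) → (-9/2, 11/4)
T3 shear: x ← x − 1·y: (15/2, -13/4) → (43/4, -13/4); (-9/2, 5/4) → (-23/4, 5/4); (-9/2, 15/4) → (-33/4, 15/4); (3/2, 1/4) → (5/4, 1/4); (-9/2, 11/4) → (-29/4, 11/4)
T4 scale by (3/2, 3/2): (43/4, -13/4) → (129/8, -39/8); (-23/4, 5/4) → (-69/8, 15/8); (-33/4, 15/4) → (-99/8, 45/8); (5/4, 1/4) → (15/8, 3/8); (-29/4, 11/4) → (-87/8, 33/8)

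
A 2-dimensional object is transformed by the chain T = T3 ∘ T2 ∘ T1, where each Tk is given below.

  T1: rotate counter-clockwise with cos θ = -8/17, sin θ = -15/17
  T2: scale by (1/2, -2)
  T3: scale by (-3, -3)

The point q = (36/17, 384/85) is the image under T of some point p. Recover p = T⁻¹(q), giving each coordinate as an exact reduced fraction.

p = (0, -8/5)

T1 = [-8/17 15/17 0; -15/17 -8/17 0; 0 0 1]
T2·T1 = [-4/17 15/34 0; 30/17 16/17 0; 0 0 1]
T3·…·T1 = [12/17 -45/34 0; -90/17 -48/17 0; 0 0 1]
det M = -9; M⁻¹ = [16/51 -5/34 0; -10/17 -4/51 0; 0 0 1]
M⁻¹ · (36/17, 384/85)ᵀ = (0, -8/5)ᵀ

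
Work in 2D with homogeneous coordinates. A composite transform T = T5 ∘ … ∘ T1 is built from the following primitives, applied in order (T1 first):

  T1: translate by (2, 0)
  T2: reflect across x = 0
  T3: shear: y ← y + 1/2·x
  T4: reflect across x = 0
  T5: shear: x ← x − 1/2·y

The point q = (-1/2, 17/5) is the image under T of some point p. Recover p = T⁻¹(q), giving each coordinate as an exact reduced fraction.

T1 = [1 0 2; 0 1 0; 0 0 1]
T2·T1 = [-1 0 -2; 0 1 0; 0 0 1]
T3·…·T1 = [-1 0 -2; -1/2 1 -1; 0 0 1]
T4·…·T1 = [1 0 2; -1/2 1 -1; 0 0 1]
T5·…·T1 = [5/4 -1/2 5/2; -1/2 1 -1; 0 0 1]
det M = 1; M⁻¹ = [1 1/2 -2; 1/2 5/4 0; 0 0 1]
M⁻¹ · (-1/2, 17/5)ᵀ = (-4/5, 4)ᵀ

p = (-4/5, 4)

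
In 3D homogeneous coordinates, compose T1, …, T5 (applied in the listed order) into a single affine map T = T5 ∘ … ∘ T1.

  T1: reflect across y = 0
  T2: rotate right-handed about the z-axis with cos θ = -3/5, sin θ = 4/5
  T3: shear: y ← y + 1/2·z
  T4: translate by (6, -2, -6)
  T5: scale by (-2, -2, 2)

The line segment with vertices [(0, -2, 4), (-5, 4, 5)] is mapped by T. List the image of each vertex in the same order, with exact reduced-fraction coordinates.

T1 reflect across y = 0: (0, -2, 4) → (0, 2, 4); (-5, 4, 5) → (-5, -4, 5)
T2 rotate right-handed about the z-axis with cos θ = -3/5, sin θ = 4/5: (0, 2, 4) → (-8/5, -6/5, 4); (-5, -4, 5) → (31/5, -8/5, 5)
T3 shear: y ← y + 1/2·z: (-8/5, -6/5, 4) → (-8/5, 4/5, 4); (31/5, -8/5, 5) → (31/5, 9/10, 5)
T4 translate by (6, -2, -6): (-8/5, 4/5, 4) → (22/5, -6/5, -2); (31/5, 9/10, 5) → (61/5, -11/10, -1)
T5 scale by (-2, -2, 2): (22/5, -6/5, -2) → (-44/5, 12/5, -4); (61/5, -11/10, -1) → (-122/5, 11/5, -2)

image vertices: (-44/5, 12/5, -4), (-122/5, 11/5, -2)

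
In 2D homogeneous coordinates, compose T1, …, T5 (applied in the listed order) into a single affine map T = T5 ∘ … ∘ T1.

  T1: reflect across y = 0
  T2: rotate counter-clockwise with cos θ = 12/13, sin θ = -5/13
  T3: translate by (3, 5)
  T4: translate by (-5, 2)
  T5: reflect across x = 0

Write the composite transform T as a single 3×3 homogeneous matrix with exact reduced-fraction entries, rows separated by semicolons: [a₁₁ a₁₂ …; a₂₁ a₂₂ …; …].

T1 = [1 0 0; 0 -1 0; 0 0 1]
T2·T1 = [12/13 -5/13 0; -5/13 -12/13 0; 0 0 1]
T3·…·T1 = [12/13 -5/13 3; -5/13 -12/13 5; 0 0 1]
T4·…·T1 = [12/13 -5/13 -2; -5/13 -12/13 7; 0 0 1]
T5·…·T1 = [-12/13 5/13 2; -5/13 -12/13 7; 0 0 1]

T = [-12/13 5/13 2; -5/13 -12/13 7; 0 0 1]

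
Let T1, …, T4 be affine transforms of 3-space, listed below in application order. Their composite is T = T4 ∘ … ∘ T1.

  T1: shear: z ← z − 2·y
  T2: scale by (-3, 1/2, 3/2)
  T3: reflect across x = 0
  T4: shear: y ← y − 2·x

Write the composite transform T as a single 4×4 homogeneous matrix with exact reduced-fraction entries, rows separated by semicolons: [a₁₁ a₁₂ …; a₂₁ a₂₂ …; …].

T1 = [1 0 0 0; 0 1 0 0; 0 -2 1 0; 0 0 0 1]
T2·T1 = [-3 0 0 0; 0 1/2 0 0; 0 -3 3/2 0; 0 0 0 1]
T3·…·T1 = [3 0 0 0; 0 1/2 0 0; 0 -3 3/2 0; 0 0 0 1]
T4·…·T1 = [3 0 0 0; -6 1/2 0 0; 0 -3 3/2 0; 0 0 0 1]

T = [3 0 0 0; -6 1/2 0 0; 0 -3 3/2 0; 0 0 0 1]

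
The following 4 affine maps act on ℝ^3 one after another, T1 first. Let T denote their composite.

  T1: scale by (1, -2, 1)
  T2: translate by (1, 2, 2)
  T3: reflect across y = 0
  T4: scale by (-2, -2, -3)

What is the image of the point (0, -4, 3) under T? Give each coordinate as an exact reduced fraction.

T(p) = (-2, 20, -15)

T1 scale by (1, -2, 1): (0, -4, 3) → (0, 8, 3)
T2 translate by (1, 2, 2): (0, 8, 3) → (1, 10, 5)
T3 reflect across y = 0: (1, 10, 5) → (1, -10, 5)
T4 scale by (-2, -2, -3): (1, -10, 5) → (-2, 20, -15)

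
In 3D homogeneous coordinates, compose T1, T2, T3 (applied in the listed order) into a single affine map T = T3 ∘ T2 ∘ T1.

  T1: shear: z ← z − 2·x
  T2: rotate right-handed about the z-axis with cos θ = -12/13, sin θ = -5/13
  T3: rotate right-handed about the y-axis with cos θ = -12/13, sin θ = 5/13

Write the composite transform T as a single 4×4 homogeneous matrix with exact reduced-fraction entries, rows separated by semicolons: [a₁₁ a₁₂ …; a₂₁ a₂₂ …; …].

T = [14/169 -60/169 5/13 0; -5/13 -12/13 0 0; 372/169 -25/169 -12/13 0; 0 0 0 1]

T1 = [1 0 0 0; 0 1 0 0; -2 0 1 0; 0 0 0 1]
T2·T1 = [-12/13 5/13 0 0; -5/13 -12/13 0 0; -2 0 1 0; 0 0 0 1]
T3·…·T1 = [14/169 -60/169 5/13 0; -5/13 -12/13 0 0; 372/169 -25/169 -12/13 0; 0 0 0 1]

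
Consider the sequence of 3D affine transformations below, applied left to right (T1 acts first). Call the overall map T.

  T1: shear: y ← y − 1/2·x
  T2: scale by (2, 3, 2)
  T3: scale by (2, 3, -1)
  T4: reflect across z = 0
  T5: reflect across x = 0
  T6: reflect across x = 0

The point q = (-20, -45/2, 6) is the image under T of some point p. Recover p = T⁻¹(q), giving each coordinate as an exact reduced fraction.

p = (-5, -5, 3)

T1 = [1 0 0 0; -1/2 1 0 0; 0 0 1 0; 0 0 0 1]
T2·T1 = [2 0 0 0; -3/2 3 0 0; 0 0 2 0; 0 0 0 1]
T3·…·T1 = [4 0 0 0; -9/2 9 0 0; 0 0 -2 0; 0 0 0 1]
T4·…·T1 = [4 0 0 0; -9/2 9 0 0; 0 0 2 0; 0 0 0 1]
T5·…·T1 = [-4 0 0 0; -9/2 9 0 0; 0 0 2 0; 0 0 0 1]
T6·…·T1 = [4 0 0 0; -9/2 9 0 0; 0 0 2 0; 0 0 0 1]
det M = 72; M⁻¹ = [1/4 0 0 0; 1/8 1/9 0 0; 0 0 1/2 0; 0 0 0 1]
M⁻¹ · (-20, -45/2, 6)ᵀ = (-5, -5, 3)ᵀ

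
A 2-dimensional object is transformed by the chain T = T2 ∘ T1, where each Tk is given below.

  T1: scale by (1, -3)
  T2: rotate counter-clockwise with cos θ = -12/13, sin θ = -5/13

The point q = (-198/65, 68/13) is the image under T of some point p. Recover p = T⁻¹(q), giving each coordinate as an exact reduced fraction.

T1 = [1 0 0; 0 -3 0; 0 0 1]
T2·T1 = [-12/13 -15/13 0; -5/13 36/13 0; 0 0 1]
det M = -3; M⁻¹ = [-12/13 -5/13 0; -5/39 4/13 0; 0 0 1]
M⁻¹ · (-198/65, 68/13)ᵀ = (4/5, 2)ᵀ

p = (4/5, 2)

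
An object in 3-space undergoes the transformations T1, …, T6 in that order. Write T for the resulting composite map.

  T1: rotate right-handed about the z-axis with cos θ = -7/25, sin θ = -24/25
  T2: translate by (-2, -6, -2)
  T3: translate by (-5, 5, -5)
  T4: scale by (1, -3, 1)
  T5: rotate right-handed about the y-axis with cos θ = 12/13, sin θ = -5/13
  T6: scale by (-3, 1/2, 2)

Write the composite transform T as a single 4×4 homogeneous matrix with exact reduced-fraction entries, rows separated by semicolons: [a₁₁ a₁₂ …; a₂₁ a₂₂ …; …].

T = [252/325 -864/325 15/13 147/13; 36/25 21/50 0 3/2; -14/65 48/65 24/13 -238/13; 0 0 0 1]

T1 = [-7/25 24/25 0 0; -24/25 -7/25 0 0; 0 0 1 0; 0 0 0 1]
T2·T1 = [-7/25 24/25 0 -2; -24/25 -7/25 0 -6; 0 0 1 -2; 0 0 0 1]
T3·…·T1 = [-7/25 24/25 0 -7; -24/25 -7/25 0 -1; 0 0 1 -7; 0 0 0 1]
T4·…·T1 = [-7/25 24/25 0 -7; 72/25 21/25 0 3; 0 0 1 -7; 0 0 0 1]
T5·…·T1 = [-84/325 288/325 -5/13 -49/13; 72/25 21/25 0 3; -7/65 24/65 12/13 -119/13; 0 0 0 1]
T6·…·T1 = [252/325 -864/325 15/13 147/13; 36/25 21/50 0 3/2; -14/65 48/65 24/13 -238/13; 0 0 0 1]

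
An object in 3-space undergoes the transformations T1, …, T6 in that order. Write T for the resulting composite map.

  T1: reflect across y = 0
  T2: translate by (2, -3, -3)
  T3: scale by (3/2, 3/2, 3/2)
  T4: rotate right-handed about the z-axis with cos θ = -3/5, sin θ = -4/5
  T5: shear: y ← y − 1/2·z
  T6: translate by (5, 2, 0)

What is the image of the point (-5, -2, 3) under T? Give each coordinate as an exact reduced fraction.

T1 reflect across y = 0: (-5, -2, 3) → (-5, 2, 3)
T2 translate by (2, -3, -3): (-5, 2, 3) → (-3, -1, 0)
T3 scale by (3/2, 3/2, 3/2): (-3, -1, 0) → (-9/2, -3/2, 0)
T4 rotate right-handed about the z-axis with cos θ = -3/5, sin θ = -4/5: (-9/2, -3/2, 0) → (3/2, 9/2, 0)
T5 shear: y ← y − 1/2·z: (3/2, 9/2, 0) → (3/2, 9/2, 0)
T6 translate by (5, 2, 0): (3/2, 9/2, 0) → (13/2, 13/2, 0)

T(p) = (13/2, 13/2, 0)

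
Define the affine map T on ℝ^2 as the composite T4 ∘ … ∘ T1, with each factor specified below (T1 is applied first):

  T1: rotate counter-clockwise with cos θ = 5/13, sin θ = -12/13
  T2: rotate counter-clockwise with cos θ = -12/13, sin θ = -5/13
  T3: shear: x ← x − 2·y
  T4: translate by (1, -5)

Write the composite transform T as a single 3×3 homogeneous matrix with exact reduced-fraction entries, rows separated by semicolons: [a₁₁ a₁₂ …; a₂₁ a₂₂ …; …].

T1 = [5/13 12/13 0; -12/13 5/13 0; 0 0 1]
T2·T1 = [-120/169 -119/169 0; 119/169 -120/169 0; 0 0 1]
T3·…·T1 = [-358/169 121/169 0; 119/169 -120/169 0; 0 0 1]
T4·…·T1 = [-358/169 121/169 1; 119/169 -120/169 -5; 0 0 1]

T = [-358/169 121/169 1; 119/169 -120/169 -5; 0 0 1]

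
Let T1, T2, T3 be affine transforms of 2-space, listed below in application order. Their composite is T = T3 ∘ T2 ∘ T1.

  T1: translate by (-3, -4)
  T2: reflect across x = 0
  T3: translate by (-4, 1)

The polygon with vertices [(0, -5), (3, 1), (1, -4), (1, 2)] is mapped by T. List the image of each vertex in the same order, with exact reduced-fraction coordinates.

image vertices: (-1, -8), (-4, -2), (-2, -7), (-2, -1)

T1 translate by (-3, -4): (0, -5) → (-3, -9); (3, 1) → (0, -3); (1, -4) → (-2, -8); (1, 2) → (-2, -2)
T2 reflect across x = 0: (-3, -9) → (3, -9); (0, -3) → (0, -3); (-2, -8) → (2, -8); (-2, -2) → (2, -2)
T3 translate by (-4, 1): (3, -9) → (-1, -8); (0, -3) → (-4, -2); (2, -8) → (-2, -7); (2, -2) → (-2, -1)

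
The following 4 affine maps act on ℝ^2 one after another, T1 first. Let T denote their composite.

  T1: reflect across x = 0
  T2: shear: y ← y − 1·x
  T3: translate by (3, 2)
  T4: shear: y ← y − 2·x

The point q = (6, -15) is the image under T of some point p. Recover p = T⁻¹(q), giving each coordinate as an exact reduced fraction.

p = (-3, -2)

T1 = [-1 0 0; 0 1 0; 0 0 1]
T2·T1 = [-1 0 0; 1 1 0; 0 0 1]
T3·…·T1 = [-1 0 3; 1 1 2; 0 0 1]
T4·…·T1 = [-1 0 3; 3 1 -4; 0 0 1]
det M = -1; M⁻¹ = [-1 0 3; 3 1 -5; 0 0 1]
M⁻¹ · (6, -15)ᵀ = (-3, -2)ᵀ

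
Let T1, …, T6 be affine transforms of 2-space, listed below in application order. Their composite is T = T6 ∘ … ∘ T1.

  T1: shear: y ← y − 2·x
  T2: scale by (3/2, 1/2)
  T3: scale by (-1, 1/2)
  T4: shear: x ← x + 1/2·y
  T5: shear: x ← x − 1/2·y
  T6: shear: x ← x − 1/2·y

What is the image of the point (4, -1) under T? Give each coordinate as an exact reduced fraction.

T1 shear: y ← y − 2·x: (4, -1) → (4, -9)
T2 scale by (3/2, 1/2): (4, -9) → (6, -9/2)
T3 scale by (-1, 1/2): (6, -9/2) → (-6, -9/4)
T4 shear: x ← x + 1/2·y: (-6, -9/4) → (-57/8, -9/4)
T5 shear: x ← x − 1/2·y: (-57/8, -9/4) → (-6, -9/4)
T6 shear: x ← x − 1/2·y: (-6, -9/4) → (-39/8, -9/4)

T(p) = (-39/8, -9/4)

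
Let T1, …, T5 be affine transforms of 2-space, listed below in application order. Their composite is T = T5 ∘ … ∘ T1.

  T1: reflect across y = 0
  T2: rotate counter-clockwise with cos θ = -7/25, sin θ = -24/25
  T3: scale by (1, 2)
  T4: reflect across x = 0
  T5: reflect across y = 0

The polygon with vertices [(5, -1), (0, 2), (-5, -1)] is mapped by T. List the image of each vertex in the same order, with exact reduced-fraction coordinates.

image vertices: (11/25, 254/25), (48/25, -28/25), (-59/25, -226/25)

T1 reflect across y = 0: (5, -1) → (5, 1); (0, 2) → (0, -2); (-5, -1) → (-5, 1)
T2 rotate counter-clockwise with cos θ = -7/25, sin θ = -24/25: (5, 1) → (-11/25, -127/25); (0, -2) → (-48/25, 14/25); (-5, 1) → (59/25, 113/25)
T3 scale by (1, 2): (-11/25, -127/25) → (-11/25, -254/25); (-48/25, 14/25) → (-48/25, 28/25); (59/25, 113/25) → (59/25, 226/25)
T4 reflect across x = 0: (-11/25, -254/25) → (11/25, -254/25); (-48/25, 28/25) → (48/25, 28/25); (59/25, 226/25) → (-59/25, 226/25)
T5 reflect across y = 0: (11/25, -254/25) → (11/25, 254/25); (48/25, 28/25) → (48/25, -28/25); (-59/25, 226/25) → (-59/25, -226/25)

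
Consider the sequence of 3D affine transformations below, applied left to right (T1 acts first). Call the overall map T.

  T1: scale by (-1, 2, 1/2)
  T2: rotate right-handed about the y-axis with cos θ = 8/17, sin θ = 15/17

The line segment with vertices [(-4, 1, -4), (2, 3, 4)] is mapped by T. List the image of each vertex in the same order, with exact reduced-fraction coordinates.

T1 scale by (-1, 2, 1/2): (-4, 1, -4) → (4, 2, -2); (2, 3, 4) → (-2, 6, 2)
T2 rotate right-handed about the y-axis with cos θ = 8/17, sin θ = 15/17: (4, 2, -2) → (2/17, 2, -76/17); (-2, 6, 2) → (14/17, 6, 46/17)

image vertices: (2/17, 2, -76/17), (14/17, 6, 46/17)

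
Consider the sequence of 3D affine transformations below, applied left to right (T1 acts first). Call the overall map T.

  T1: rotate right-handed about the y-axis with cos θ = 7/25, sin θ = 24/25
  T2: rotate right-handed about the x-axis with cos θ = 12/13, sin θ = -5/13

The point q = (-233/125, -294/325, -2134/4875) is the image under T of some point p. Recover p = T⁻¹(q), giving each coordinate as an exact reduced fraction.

p = (1/5, -2/3, -2)

T1 = [7/25 0 24/25 0; 0 1 0 0; -24/25 0 7/25 0; 0 0 0 1]
T2·T1 = [7/25 0 24/25 0; -24/65 12/13 7/65 0; -288/325 -5/13 84/325 0; 0 0 0 1]
det M = 1; M⁻¹ = [7/25 -24/65 -288/325 0; 0 12/13 -5/13 0; 24/25 7/65 84/325 0; 0 0 0 1]
M⁻¹ · (-233/125, -294/325, -2134/4875)ᵀ = (1/5, -2/3, -2)ᵀ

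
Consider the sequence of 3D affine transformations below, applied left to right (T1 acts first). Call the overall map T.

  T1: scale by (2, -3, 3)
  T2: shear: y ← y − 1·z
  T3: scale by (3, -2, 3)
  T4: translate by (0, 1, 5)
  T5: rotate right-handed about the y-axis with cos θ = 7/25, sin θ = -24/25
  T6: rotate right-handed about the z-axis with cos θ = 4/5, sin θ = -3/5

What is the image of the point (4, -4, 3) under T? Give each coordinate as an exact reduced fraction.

T1 scale by (2, -3, 3): (4, -4, 3) → (8, 12, 9)
T2 shear: y ← y − 1·z: (8, 12, 9) → (8, 3, 9)
T3 scale by (3, -2, 3): (8, 3, 9) → (24, -6, 27)
T4 translate by (0, 1, 5): (24, -6, 27) → (24, -5, 32)
T5 rotate right-handed about the y-axis with cos θ = 7/25, sin θ = -24/25: (24, -5, 32) → (-24, -5, 32)
T6 rotate right-handed about the z-axis with cos θ = 4/5, sin θ = -3/5: (-24, -5, 32) → (-111/5, 52/5, 32)

T(p) = (-111/5, 52/5, 32)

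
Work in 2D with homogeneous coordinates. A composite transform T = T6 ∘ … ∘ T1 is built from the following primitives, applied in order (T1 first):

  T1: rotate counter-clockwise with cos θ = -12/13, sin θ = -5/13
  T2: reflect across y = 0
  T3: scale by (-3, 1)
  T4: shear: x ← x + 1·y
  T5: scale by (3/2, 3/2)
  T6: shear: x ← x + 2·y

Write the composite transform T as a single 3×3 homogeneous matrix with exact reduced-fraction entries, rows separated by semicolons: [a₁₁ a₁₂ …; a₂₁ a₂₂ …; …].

T1 = [-12/13 5/13 0; -5/13 -12/13 0; 0 0 1]
T2·T1 = [-12/13 5/13 0; 5/13 12/13 0; 0 0 1]
T3·…·T1 = [36/13 -15/13 0; 5/13 12/13 0; 0 0 1]
T4·…·T1 = [41/13 -3/13 0; 5/13 12/13 0; 0 0 1]
T5·…·T1 = [123/26 -9/26 0; 15/26 18/13 0; 0 0 1]
T6·…·T1 = [153/26 63/26 0; 15/26 18/13 0; 0 0 1]

T = [153/26 63/26 0; 15/26 18/13 0; 0 0 1]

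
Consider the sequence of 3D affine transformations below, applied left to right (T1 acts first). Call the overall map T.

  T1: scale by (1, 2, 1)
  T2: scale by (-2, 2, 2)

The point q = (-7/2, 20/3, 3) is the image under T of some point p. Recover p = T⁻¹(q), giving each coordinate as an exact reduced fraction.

p = (7/4, 5/3, 3/2)

T1 = [1 0 0 0; 0 2 0 0; 0 0 1 0; 0 0 0 1]
T2·T1 = [-2 0 0 0; 0 4 0 0; 0 0 2 0; 0 0 0 1]
det M = -16; M⁻¹ = [-1/2 0 0 0; 0 1/4 0 0; 0 0 1/2 0; 0 0 0 1]
M⁻¹ · (-7/2, 20/3, 3)ᵀ = (7/4, 5/3, 3/2)ᵀ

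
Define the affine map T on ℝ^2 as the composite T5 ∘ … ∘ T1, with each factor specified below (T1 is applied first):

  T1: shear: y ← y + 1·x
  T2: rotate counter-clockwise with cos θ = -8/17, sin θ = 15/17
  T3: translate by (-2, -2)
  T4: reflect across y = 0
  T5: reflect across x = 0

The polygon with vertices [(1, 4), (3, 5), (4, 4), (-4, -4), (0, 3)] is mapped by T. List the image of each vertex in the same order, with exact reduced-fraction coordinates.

T1 shear: y ← y + 1·x: (1, 4) → (1, 5); (3, 5) → (3, 8); (4, 4) → (4, 8); (-4, -4) → (-4, -8); (0, 3) → (0, 3)
T2 rotate counter-clockwise with cos θ = -8/17, sin θ = 15/17: (1, 5) → (-83/17, -25/17); (3, 8) → (-144/17, -19/17); (4, 8) → (-152/17, -4/17); (-4, -8) → (152/17, 4/17); (0, 3) → (-45/17, -24/17)
T3 translate by (-2, -2): (-83/17, -25/17) → (-117/17, -59/17); (-144/17, -19/17) → (-178/17, -53/17); (-152/17, -4/17) → (-186/17, -38/17); (152/17, 4/17) → (118/17, -30/17); (-45/17, -24/17) → (-79/17, -58/17)
T4 reflect across y = 0: (-117/17, -59/17) → (-117/17, 59/17); (-178/17, -53/17) → (-178/17, 53/17); (-186/17, -38/17) → (-186/17, 38/17); (118/17, -30/17) → (118/17, 30/17); (-79/17, -58/17) → (-79/17, 58/17)
T5 reflect across x = 0: (-117/17, 59/17) → (117/17, 59/17); (-178/17, 53/17) → (178/17, 53/17); (-186/17, 38/17) → (186/17, 38/17); (118/17, 30/17) → (-118/17, 30/17); (-79/17, 58/17) → (79/17, 58/17)

image vertices: (117/17, 59/17), (178/17, 53/17), (186/17, 38/17), (-118/17, 30/17), (79/17, 58/17)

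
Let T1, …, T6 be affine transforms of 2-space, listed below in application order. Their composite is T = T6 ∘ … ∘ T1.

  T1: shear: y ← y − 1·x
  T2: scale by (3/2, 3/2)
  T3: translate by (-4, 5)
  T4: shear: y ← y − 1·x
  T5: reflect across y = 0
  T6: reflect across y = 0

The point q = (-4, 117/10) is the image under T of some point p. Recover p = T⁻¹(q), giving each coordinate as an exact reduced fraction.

p = (0, 9/5)

T1 = [1 0 0; -1 1 0; 0 0 1]
T2·T1 = [3/2 0 0; -3/2 3/2 0; 0 0 1]
T3·…·T1 = [3/2 0 -4; -3/2 3/2 5; 0 0 1]
T4·…·T1 = [3/2 0 -4; -3 3/2 9; 0 0 1]
T5·…·T1 = [3/2 0 -4; 3 -3/2 -9; 0 0 1]
T6·…·T1 = [3/2 0 -4; -3 3/2 9; 0 0 1]
det M = 9/4; M⁻¹ = [2/3 0 8/3; 4/3 2/3 -2/3; 0 0 1]
M⁻¹ · (-4, 117/10)ᵀ = (0, 9/5)ᵀ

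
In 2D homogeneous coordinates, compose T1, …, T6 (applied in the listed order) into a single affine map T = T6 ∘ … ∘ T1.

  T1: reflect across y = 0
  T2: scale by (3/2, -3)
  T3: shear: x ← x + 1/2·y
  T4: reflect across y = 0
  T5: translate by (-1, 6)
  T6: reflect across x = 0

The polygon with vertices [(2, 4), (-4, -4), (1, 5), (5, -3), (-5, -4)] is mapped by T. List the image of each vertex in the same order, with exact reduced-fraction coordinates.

T1 reflect across y = 0: (2, 4) → (2, -4); (-4, -4) → (-4, 4); (1, 5) → (1, -5); (5, -3) → (5, 3); (-5, -4) → (-5, 4)
T2 scale by (3/2, -3): (2, -4) → (3, 12); (-4, 4) → (-6, -12); (1, -5) → (3/2, 15); (5, 3) → (15/2, -9); (-5, 4) → (-15/2, -12)
T3 shear: x ← x + 1/2·y: (3, 12) → (9, 12); (-6, -12) → (-12, -12); (3/2, 15) → (9, 15); (15/2, -9) → (3, -9); (-15/2, -12) → (-27/2, -12)
T4 reflect across y = 0: (9, 12) → (9, -12); (-12, -12) → (-12, 12); (9, 15) → (9, -15); (3, -9) → (3, 9); (-27/2, -12) → (-27/2, 12)
T5 translate by (-1, 6): (9, -12) → (8, -6); (-12, 12) → (-13, 18); (9, -15) → (8, -9); (3, 9) → (2, 15); (-27/2, 12) → (-29/2, 18)
T6 reflect across x = 0: (8, -6) → (-8, -6); (-13, 18) → (13, 18); (8, -9) → (-8, -9); (2, 15) → (-2, 15); (-29/2, 18) → (29/2, 18)

image vertices: (-8, -6), (13, 18), (-8, -9), (-2, 15), (29/2, 18)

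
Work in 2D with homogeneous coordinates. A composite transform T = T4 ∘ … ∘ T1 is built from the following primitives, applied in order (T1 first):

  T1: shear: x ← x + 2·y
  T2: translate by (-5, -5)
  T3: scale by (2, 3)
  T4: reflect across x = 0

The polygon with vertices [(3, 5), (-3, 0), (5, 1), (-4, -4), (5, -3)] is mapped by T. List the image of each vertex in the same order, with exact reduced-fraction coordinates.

T1 shear: x ← x + 2·y: (3, 5) → (13, 5); (-3, 0) → (-3, 0); (5, 1) → (7, 1); (-4, -4) → (-12, -4); (5, -3) → (-1, -3)
T2 translate by (-5, -5): (13, 5) → (8, 0); (-3, 0) → (-8, -5); (7, 1) → (2, -4); (-12, -4) → (-17, -9); (-1, -3) → (-6, -8)
T3 scale by (2, 3): (8, 0) → (16, 0); (-8, -5) → (-16, -15); (2, -4) → (4, -12); (-17, -9) → (-34, -27); (-6, -8) → (-12, -24)
T4 reflect across x = 0: (16, 0) → (-16, 0); (-16, -15) → (16, -15); (4, -12) → (-4, -12); (-34, -27) → (34, -27); (-12, -24) → (12, -24)

image vertices: (-16, 0), (16, -15), (-4, -12), (34, -27), (12, -24)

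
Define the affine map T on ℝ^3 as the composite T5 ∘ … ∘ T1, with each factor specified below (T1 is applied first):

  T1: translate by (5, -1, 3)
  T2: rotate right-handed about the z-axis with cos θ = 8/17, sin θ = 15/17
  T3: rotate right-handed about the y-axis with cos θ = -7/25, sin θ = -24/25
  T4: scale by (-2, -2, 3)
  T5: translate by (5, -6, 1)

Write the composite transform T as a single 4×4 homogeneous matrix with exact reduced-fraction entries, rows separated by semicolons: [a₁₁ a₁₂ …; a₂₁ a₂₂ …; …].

T = [112/425 -42/85 48/25 5343/425; -30/17 -16/17 0 -236/17; 576/425 -216/85 -21/25 3314/425; 0 0 0 1]

T1 = [1 0 0 5; 0 1 0 -1; 0 0 1 3; 0 0 0 1]
T2·T1 = [8/17 -15/17 0 55/17; 15/17 8/17 0 67/17; 0 0 1 3; 0 0 0 1]
T3·…·T1 = [-56/425 21/85 -24/25 -1609/425; 15/17 8/17 0 67/17; 192/425 -72/85 -7/25 963/425; 0 0 0 1]
T4·…·T1 = [112/425 -42/85 48/25 3218/425; -30/17 -16/17 0 -134/17; 576/425 -216/85 -21/25 2889/425; 0 0 0 1]
T5·…·T1 = [112/425 -42/85 48/25 5343/425; -30/17 -16/17 0 -236/17; 576/425 -216/85 -21/25 3314/425; 0 0 0 1]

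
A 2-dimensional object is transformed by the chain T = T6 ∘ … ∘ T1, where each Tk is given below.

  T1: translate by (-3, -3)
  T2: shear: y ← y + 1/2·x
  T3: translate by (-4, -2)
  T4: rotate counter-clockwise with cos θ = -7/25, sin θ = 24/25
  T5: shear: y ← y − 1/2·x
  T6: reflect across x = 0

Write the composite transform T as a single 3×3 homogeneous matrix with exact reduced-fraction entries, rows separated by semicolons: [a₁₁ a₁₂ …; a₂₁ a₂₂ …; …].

T = [19/25 24/25 -41/5; 6/5 1/5 -9; 0 0 1]

T1 = [1 0 -3; 0 1 -3; 0 0 1]
T2·T1 = [1 0 -3; 1/2 1 -9/2; 0 0 1]
T3·…·T1 = [1 0 -7; 1/2 1 -13/2; 0 0 1]
T4·…·T1 = [-19/25 -24/25 41/5; 41/50 -7/25 -49/10; 0 0 1]
T5·…·T1 = [-19/25 -24/25 41/5; 6/5 1/5 -9; 0 0 1]
T6·…·T1 = [19/25 24/25 -41/5; 6/5 1/5 -9; 0 0 1]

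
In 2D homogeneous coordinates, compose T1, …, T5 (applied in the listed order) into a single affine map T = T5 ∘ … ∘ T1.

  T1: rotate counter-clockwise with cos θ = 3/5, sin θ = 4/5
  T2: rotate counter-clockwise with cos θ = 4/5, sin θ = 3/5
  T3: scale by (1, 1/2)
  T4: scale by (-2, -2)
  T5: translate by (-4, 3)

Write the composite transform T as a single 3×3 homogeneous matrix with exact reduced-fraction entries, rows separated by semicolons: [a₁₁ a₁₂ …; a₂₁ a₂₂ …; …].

T1 = [3/5 -4/5 0; 4/5 3/5 0; 0 0 1]
T2·T1 = [0 -1 0; 1 0 0; 0 0 1]
T3·…·T1 = [0 -1 0; 1/2 0 0; 0 0 1]
T4·…·T1 = [0 2 0; -1 0 0; 0 0 1]
T5·…·T1 = [0 2 -4; -1 0 3; 0 0 1]

T = [0 2 -4; -1 0 3; 0 0 1]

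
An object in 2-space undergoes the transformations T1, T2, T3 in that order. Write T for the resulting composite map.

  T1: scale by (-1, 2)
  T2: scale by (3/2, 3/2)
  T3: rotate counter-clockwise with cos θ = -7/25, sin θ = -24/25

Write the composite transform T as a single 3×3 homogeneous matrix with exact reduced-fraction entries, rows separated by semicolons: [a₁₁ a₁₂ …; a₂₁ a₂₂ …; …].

T = [21/50 72/25 0; 36/25 -21/25 0; 0 0 1]

T1 = [-1 0 0; 0 2 0; 0 0 1]
T2·T1 = [-3/2 0 0; 0 3 0; 0 0 1]
T3·…·T1 = [21/50 72/25 0; 36/25 -21/25 0; 0 0 1]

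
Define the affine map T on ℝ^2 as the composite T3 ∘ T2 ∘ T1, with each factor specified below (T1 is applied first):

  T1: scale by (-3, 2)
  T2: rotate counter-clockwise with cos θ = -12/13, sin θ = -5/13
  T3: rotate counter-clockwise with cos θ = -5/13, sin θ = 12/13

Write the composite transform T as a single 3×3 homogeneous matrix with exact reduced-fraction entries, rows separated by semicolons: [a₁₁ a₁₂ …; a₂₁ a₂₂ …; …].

T1 = [-3 0 0; 0 2 0; 0 0 1]
T2·T1 = [36/13 10/13 0; 15/13 -24/13 0; 0 0 1]
T3·…·T1 = [-360/169 238/169 0; 357/169 240/169 0; 0 0 1]

T = [-360/169 238/169 0; 357/169 240/169 0; 0 0 1]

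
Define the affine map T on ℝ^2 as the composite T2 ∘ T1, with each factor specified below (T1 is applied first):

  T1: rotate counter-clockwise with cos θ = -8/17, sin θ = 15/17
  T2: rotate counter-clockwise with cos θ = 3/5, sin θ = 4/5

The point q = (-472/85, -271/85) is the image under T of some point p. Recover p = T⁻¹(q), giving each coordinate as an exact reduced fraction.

p = (5, 4)

T1 = [-8/17 -15/17 0; 15/17 -8/17 0; 0 0 1]
T2·T1 = [-84/85 -13/85 0; 13/85 -84/85 0; 0 0 1]
det M = 1; M⁻¹ = [-84/85 13/85 0; -13/85 -84/85 0; 0 0 1]
M⁻¹ · (-472/85, -271/85)ᵀ = (5, 4)ᵀ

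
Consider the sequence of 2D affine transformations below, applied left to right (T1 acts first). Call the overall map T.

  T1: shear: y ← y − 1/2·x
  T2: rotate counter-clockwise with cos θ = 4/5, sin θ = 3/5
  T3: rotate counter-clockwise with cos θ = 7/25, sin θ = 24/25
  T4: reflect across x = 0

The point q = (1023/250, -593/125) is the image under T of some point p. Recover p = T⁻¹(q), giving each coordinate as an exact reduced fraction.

T1 = [1 0 0; -1/2 1 0; 0 0 1]
T2·T1 = [11/10 -3/5 0; 1/5 4/5 0; 0 0 1]
T3·…·T1 = [29/250 -117/125 0; 139/125 -44/125 0; 0 0 1]
T4·…·T1 = [-29/250 117/125 0; 139/125 -44/125 0; 0 0 1]
det M = -1; M⁻¹ = [44/125 117/125 0; 139/125 29/250 0; 0 0 1]
M⁻¹ · (1023/250, -593/125)ᵀ = (-3, 4)ᵀ

p = (-3, 4)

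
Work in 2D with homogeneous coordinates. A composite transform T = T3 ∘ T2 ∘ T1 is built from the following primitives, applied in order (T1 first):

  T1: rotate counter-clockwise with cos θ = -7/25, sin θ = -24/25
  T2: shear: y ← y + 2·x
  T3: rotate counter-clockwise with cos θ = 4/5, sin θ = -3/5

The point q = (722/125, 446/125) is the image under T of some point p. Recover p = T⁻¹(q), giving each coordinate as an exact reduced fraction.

p = (-2, 2)

T1 = [-7/25 24/25 0; -24/25 -7/25 0; 0 0 1]
T2·T1 = [-7/25 24/25 0; -38/25 41/25 0; 0 0 1]
T3·…·T1 = [-142/125 219/125 0; -131/125 92/125 0; 0 0 1]
det M = 1; M⁻¹ = [92/125 -219/125 0; 131/125 -142/125 0; 0 0 1]
M⁻¹ · (722/125, 446/125)ᵀ = (-2, 2)ᵀ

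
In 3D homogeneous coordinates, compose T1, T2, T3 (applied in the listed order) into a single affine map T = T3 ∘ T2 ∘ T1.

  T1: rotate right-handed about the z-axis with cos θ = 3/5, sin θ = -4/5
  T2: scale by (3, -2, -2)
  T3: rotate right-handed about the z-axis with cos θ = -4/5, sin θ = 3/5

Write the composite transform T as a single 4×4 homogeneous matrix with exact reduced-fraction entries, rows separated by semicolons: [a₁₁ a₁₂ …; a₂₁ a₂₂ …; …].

T = [-12/5 -6/5 0 0; -1/5 12/5 0 0; 0 0 -2 0; 0 0 0 1]

T1 = [3/5 4/5 0 0; -4/5 3/5 0 0; 0 0 1 0; 0 0 0 1]
T2·T1 = [9/5 12/5 0 0; 8/5 -6/5 0 0; 0 0 -2 0; 0 0 0 1]
T3·…·T1 = [-12/5 -6/5 0 0; -1/5 12/5 0 0; 0 0 -2 0; 0 0 0 1]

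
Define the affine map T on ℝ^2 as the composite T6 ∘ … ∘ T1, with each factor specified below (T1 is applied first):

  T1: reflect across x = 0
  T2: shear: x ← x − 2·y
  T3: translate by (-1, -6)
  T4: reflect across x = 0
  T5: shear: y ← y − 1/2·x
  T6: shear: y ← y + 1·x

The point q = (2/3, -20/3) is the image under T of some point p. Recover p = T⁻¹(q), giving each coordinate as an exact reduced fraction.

T1 = [-1 0 0; 0 1 0; 0 0 1]
T2·T1 = [-1 -2 0; 0 1 0; 0 0 1]
T3·…·T1 = [-1 -2 -1; 0 1 -6; 0 0 1]
T4·…·T1 = [1 2 1; 0 1 -6; 0 0 1]
T5·…·T1 = [1 2 1; -1/2 0 -13/2; 0 0 1]
T6·…·T1 = [1 2 1; 1/2 2 -11/2; 0 0 1]
det M = 1; M⁻¹ = [2 -2 -13; -1/2 1 6; 0 0 1]
M⁻¹ · (2/3, -20/3)ᵀ = (5/3, -1)ᵀ

p = (5/3, -1)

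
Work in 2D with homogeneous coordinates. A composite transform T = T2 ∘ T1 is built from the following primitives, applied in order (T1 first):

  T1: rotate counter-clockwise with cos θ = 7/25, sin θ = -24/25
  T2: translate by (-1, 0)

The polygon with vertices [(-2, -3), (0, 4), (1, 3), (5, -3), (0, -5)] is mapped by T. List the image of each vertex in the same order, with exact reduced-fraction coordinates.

T1 rotate counter-clockwise with cos θ = 7/25, sin θ = -24/25: (-2, -3) → (-86/25, 27/25); (0, 4) → (96/25, 28/25); (1, 3) → (79/25, -3/25); (5, -3) → (-37/25, -141/25); (0, -5) → (-24/5, -7/5)
T2 translate by (-1, 0): (-86/25, 27/25) → (-111/25, 27/25); (96/25, 28/25) → (71/25, 28/25); (79/25, -3/25) → (54/25, -3/25); (-37/25, -141/25) → (-62/25, -141/25); (-24/5, -7/5) → (-29/5, -7/5)

image vertices: (-111/25, 27/25), (71/25, 28/25), (54/25, -3/25), (-62/25, -141/25), (-29/5, -7/5)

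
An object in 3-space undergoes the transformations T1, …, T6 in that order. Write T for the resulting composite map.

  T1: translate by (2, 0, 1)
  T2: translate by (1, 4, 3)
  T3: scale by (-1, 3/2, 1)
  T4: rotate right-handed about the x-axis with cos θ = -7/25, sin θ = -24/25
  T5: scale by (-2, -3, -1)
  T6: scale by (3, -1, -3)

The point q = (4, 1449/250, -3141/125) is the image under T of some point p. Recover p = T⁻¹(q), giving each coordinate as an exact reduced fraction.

p = (-7/3, 1, 1/5)

T1 = [1 0 0 2; 0 1 0 0; 0 0 1 1; 0 0 0 1]
T2·T1 = [1 0 0 3; 0 1 0 4; 0 0 1 4; 0 0 0 1]
T3·…·T1 = [-1 0 0 -3; 0 3/2 0 6; 0 0 1 4; 0 0 0 1]
T4·…·T1 = [-1 0 0 -3; 0 -21/50 24/25 54/25; 0 -36/25 -7/25 -172/25; 0 0 0 1]
T5·…·T1 = [2 0 0 6; 0 63/50 -72/25 -162/25; 0 36/25 7/25 172/25; 0 0 0 1]
T6·…·T1 = [6 0 0 18; 0 -63/50 72/25 162/25; 0 -108/25 -21/25 -516/25; 0 0 0 1]
det M = 81; M⁻¹ = [1/6 0 0 -3; 0 -14/225 -16/75 -4; 0 8/25 -7/75 -4; 0 0 0 1]
M⁻¹ · (4, 1449/250, -3141/125)ᵀ = (-7/3, 1, 1/5)ᵀ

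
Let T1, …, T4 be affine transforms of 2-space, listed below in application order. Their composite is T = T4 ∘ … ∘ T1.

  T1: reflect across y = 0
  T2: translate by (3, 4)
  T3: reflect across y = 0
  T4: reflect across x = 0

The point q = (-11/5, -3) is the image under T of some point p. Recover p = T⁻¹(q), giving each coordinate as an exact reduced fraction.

p = (-4/5, 1)

T1 = [1 0 0; 0 -1 0; 0 0 1]
T2·T1 = [1 0 3; 0 -1 4; 0 0 1]
T3·…·T1 = [1 0 3; 0 1 -4; 0 0 1]
T4·…·T1 = [-1 0 -3; 0 1 -4; 0 0 1]
det M = -1; M⁻¹ = [-1 0 -3; 0 1 4; 0 0 1]
M⁻¹ · (-11/5, -3)ᵀ = (-4/5, 1)ᵀ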